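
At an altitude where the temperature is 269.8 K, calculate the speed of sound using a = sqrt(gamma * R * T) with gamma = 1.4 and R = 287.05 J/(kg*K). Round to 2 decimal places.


Step 1: gamma * R * T = 1.4 * 287.05 * 269.8 = 108424.526
Step 2: a = sqrt(108424.526) = 329.28 m/s

329.28


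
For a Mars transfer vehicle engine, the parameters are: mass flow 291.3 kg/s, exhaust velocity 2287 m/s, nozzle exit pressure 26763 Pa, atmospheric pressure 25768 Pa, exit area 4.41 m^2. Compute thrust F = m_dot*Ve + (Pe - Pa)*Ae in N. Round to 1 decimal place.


Step 1: Momentum thrust = m_dot * Ve = 291.3 * 2287 = 666203.1 N
Step 2: Pressure thrust = (Pe - Pa) * Ae = (26763 - 25768) * 4.41 = 4387.95 N
Step 3: Total thrust F = 666203.1 + 4387.95 = 670591.1 N

670591.1


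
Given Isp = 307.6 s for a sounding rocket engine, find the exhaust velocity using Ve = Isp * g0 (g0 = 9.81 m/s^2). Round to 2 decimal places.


Step 1: Ve = Isp * g0 = 307.6 * 9.81
Step 2: Ve = 3017.56 m/s

3017.56


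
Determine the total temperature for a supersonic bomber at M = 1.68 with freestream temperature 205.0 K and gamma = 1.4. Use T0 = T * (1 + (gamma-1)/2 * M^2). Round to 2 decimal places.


Step 1: (gamma-1)/2 = 0.2
Step 2: M^2 = 2.8224
Step 3: 1 + 0.2 * 2.8224 = 1.56448
Step 4: T0 = 205.0 * 1.56448 = 320.72 K

320.72


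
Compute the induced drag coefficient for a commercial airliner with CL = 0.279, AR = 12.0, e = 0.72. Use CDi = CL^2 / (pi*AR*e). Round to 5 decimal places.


Step 1: CL^2 = 0.279^2 = 0.077841
Step 2: pi * AR * e = 3.14159 * 12.0 * 0.72 = 27.143361
Step 3: CDi = 0.077841 / 27.143361 = 0.00287

0.00287


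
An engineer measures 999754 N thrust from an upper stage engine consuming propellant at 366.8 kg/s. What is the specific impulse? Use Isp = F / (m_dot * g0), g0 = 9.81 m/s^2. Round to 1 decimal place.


Step 1: m_dot * g0 = 366.8 * 9.81 = 3598.31
Step 2: Isp = 999754 / 3598.31 = 277.8 s

277.8


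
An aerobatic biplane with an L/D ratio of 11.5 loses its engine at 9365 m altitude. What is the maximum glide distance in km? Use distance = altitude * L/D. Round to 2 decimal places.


Step 1: Glide distance = altitude * L/D = 9365 * 11.5 = 107697.5 m
Step 2: Convert to km: 107697.5 / 1000 = 107.70 km

107.70


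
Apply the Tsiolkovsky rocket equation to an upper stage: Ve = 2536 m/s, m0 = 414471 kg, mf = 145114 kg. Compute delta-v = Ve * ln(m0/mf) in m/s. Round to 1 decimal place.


Step 1: Mass ratio m0/mf = 414471 / 145114 = 2.856175
Step 2: ln(2.856175) = 1.049483
Step 3: delta-v = 2536 * 1.049483 = 2661.5 m/s

2661.5


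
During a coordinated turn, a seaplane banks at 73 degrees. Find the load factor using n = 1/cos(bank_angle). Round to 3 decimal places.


Step 1: Convert 73 degrees to radians = 1.27409
Step 2: cos(73 deg) = 0.292372
Step 3: n = 1 / 0.292372 = 3.420

3.420


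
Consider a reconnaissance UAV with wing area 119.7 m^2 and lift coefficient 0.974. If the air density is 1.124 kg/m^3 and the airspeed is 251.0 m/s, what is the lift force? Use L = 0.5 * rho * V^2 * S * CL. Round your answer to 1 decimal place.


Step 1: Calculate dynamic pressure q = 0.5 * 1.124 * 251.0^2 = 0.5 * 1.124 * 63001.0 = 35406.562 Pa
Step 2: Multiply by wing area and lift coefficient: L = 35406.562 * 119.7 * 0.974
Step 3: L = 4238165.4714 * 0.974 = 4127973.2 N

4127973.2


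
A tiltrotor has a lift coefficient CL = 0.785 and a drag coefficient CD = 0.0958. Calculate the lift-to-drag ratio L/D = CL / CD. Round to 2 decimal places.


Step 1: L/D = CL / CD = 0.785 / 0.0958
Step 2: L/D = 8.19

8.19


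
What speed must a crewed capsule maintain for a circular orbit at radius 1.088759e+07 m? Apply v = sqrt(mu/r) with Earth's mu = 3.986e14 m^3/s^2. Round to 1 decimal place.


Step 1: mu / r = 3.986e14 / 1.088759e+07 = 36610489.5574
Step 2: v = sqrt(36610489.5574) = 6050.7 m/s

6050.7


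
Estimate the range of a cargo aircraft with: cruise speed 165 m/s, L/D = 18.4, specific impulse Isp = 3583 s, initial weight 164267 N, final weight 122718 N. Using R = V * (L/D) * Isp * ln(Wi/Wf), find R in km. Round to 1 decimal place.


Step 1: Coefficient = V * (L/D) * Isp = 165 * 18.4 * 3583 = 10877988.0 m
Step 2: Wi/Wf = 164267 / 122718 = 1.338573
Step 3: ln(1.338573) = 0.291604
Step 4: R = 10877988.0 * 0.291604 = 3172066.0 m = 3172.1 km

3172.1


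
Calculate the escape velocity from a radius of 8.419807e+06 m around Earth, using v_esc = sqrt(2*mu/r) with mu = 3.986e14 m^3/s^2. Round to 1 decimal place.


Step 1: 2*mu/r = 2 * 3.986e14 / 8.419807e+06 = 94681505.1699
Step 2: v_esc = sqrt(94681505.1699) = 9730.4 m/s

9730.4


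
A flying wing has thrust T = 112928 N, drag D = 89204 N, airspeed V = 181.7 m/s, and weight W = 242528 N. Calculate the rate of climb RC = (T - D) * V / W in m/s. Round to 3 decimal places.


Step 1: Excess thrust = T - D = 112928 - 89204 = 23724 N
Step 2: Excess power = 23724 * 181.7 = 4310650.8 W
Step 3: RC = 4310650.8 / 242528 = 17.774 m/s

17.774


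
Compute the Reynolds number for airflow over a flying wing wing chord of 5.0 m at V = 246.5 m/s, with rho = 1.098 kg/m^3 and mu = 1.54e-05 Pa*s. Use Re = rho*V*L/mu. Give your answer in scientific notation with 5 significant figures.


Step 1: Numerator = rho * V * L = 1.098 * 246.5 * 5.0 = 1353.285
Step 2: Re = 1353.285 / 1.54e-05
Step 3: Re = 8.7876e+07

8.7876e+07


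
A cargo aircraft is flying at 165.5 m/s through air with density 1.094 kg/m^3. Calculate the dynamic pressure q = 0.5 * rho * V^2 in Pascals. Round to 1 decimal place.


Step 1: V^2 = 165.5^2 = 27390.25
Step 2: q = 0.5 * 1.094 * 27390.25
Step 3: q = 14982.5 Pa

14982.5


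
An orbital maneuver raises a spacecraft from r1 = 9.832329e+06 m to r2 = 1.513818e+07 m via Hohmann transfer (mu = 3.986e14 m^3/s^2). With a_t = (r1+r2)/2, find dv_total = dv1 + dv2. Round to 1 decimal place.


Step 1: Transfer semi-major axis a_t = (9.832329e+06 + 1.513818e+07) / 2 = 1.248525e+07 m
Step 2: v1 (circular at r1) = sqrt(mu/r1) = 6367.08 m/s
Step 3: v_t1 = sqrt(mu*(2/r1 - 1/a_t)) = 7010.98 m/s
Step 4: dv1 = |7010.98 - 6367.08| = 643.9 m/s
Step 5: v2 (circular at r2) = 5131.35 m/s, v_t2 = 4553.67 m/s
Step 6: dv2 = |5131.35 - 4553.67| = 577.68 m/s
Step 7: Total delta-v = 643.9 + 577.68 = 1221.6 m/s

1221.6


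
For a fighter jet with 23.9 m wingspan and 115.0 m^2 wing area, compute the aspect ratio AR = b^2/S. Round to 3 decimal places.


Step 1: b^2 = 23.9^2 = 571.21
Step 2: AR = 571.21 / 115.0 = 4.967

4.967


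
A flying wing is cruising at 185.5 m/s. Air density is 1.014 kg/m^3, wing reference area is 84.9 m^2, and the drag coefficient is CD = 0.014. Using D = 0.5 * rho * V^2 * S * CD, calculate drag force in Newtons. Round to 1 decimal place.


Step 1: Dynamic pressure q = 0.5 * 1.014 * 185.5^2 = 17445.9967 Pa
Step 2: Drag D = q * S * CD = 17445.9967 * 84.9 * 0.014
Step 3: D = 20736.3 N

20736.3


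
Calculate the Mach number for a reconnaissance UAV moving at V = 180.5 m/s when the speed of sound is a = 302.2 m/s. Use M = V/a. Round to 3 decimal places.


Step 1: M = V / a = 180.5 / 302.2
Step 2: M = 0.597

0.597


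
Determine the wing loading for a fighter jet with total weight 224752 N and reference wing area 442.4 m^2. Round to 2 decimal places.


Step 1: Wing loading = W / S = 224752 / 442.4
Step 2: Wing loading = 508.03 N/m^2

508.03


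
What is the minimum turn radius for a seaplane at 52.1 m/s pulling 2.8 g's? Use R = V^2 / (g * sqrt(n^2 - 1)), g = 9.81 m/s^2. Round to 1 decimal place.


Step 1: V^2 = 52.1^2 = 2714.41
Step 2: n^2 - 1 = 2.8^2 - 1 = 6.84
Step 3: sqrt(6.84) = 2.615339
Step 4: R = 2714.41 / (9.81 * 2.615339) = 105.8 m

105.8


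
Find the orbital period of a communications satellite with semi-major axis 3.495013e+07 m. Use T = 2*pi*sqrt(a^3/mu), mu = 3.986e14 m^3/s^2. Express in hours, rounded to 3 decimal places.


Step 1: a^3 / mu = 4.269199e+22 / 3.986e14 = 1.071048e+08
Step 2: sqrt(1.071048e+08) = 10349.1468 s
Step 3: T = 2*pi * 10349.1468 = 65025.61 s
Step 4: T in hours = 65025.61 / 3600 = 18.063 hours

18.063


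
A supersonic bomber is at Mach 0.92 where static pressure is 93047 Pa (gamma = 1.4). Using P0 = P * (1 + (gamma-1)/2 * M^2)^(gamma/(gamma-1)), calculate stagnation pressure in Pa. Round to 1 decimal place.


Step 1: (gamma-1)/2 * M^2 = 0.2 * 0.8464 = 0.16928
Step 2: 1 + 0.16928 = 1.16928
Step 3: Exponent gamma/(gamma-1) = 3.5
Step 4: P0 = 93047 * 1.16928^3.5 = 160848.6 Pa

160848.6


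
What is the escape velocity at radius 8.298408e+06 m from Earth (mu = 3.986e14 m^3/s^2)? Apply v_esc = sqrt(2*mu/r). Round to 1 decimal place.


Step 1: 2*mu/r = 2 * 3.986e14 / 8.298408e+06 = 96066619.0431
Step 2: v_esc = sqrt(96066619.0431) = 9801.4 m/s

9801.4


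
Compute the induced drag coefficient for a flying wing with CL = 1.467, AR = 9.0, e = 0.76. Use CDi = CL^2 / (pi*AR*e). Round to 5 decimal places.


Step 1: CL^2 = 1.467^2 = 2.152089
Step 2: pi * AR * e = 3.14159 * 9.0 * 0.76 = 21.488494
Step 3: CDi = 2.152089 / 21.488494 = 0.10015

0.10015


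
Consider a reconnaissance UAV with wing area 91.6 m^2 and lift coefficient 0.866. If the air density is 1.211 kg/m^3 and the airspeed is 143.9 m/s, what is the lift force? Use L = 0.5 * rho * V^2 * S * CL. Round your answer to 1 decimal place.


Step 1: Calculate dynamic pressure q = 0.5 * 1.211 * 143.9^2 = 0.5 * 1.211 * 20707.21 = 12538.2157 Pa
Step 2: Multiply by wing area and lift coefficient: L = 12538.2157 * 91.6 * 0.866
Step 3: L = 1148500.554 * 0.866 = 994601.5 N

994601.5


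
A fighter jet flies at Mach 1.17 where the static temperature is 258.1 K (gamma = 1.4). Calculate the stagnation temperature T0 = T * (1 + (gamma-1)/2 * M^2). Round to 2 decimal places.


Step 1: (gamma-1)/2 = 0.2
Step 2: M^2 = 1.3689
Step 3: 1 + 0.2 * 1.3689 = 1.27378
Step 4: T0 = 258.1 * 1.27378 = 328.76 K

328.76


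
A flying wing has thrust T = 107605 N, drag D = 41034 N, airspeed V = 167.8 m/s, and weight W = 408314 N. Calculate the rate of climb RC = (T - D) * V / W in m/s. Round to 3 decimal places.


Step 1: Excess thrust = T - D = 107605 - 41034 = 66571 N
Step 2: Excess power = 66571 * 167.8 = 11170613.8 W
Step 3: RC = 11170613.8 / 408314 = 27.358 m/s

27.358


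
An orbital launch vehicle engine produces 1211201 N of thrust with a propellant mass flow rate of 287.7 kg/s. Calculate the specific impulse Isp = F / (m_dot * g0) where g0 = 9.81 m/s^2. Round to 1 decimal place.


Step 1: m_dot * g0 = 287.7 * 9.81 = 2822.34
Step 2: Isp = 1211201 / 2822.34 = 429.1 s

429.1


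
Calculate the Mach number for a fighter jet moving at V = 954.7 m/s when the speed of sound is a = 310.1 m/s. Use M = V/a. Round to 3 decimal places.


Step 1: M = V / a = 954.7 / 310.1
Step 2: M = 3.079

3.079


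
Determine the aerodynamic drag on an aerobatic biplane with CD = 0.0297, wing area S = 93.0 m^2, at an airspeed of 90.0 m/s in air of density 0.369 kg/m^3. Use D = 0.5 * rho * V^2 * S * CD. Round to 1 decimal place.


Step 1: Dynamic pressure q = 0.5 * 0.369 * 90.0^2 = 1494.45 Pa
Step 2: Drag D = q * S * CD = 1494.45 * 93.0 * 0.0297
Step 3: D = 4127.8 N

4127.8


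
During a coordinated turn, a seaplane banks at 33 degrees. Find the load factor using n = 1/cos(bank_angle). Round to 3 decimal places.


Step 1: Convert 33 degrees to radians = 0.575959
Step 2: cos(33 deg) = 0.838671
Step 3: n = 1 / 0.838671 = 1.192

1.192


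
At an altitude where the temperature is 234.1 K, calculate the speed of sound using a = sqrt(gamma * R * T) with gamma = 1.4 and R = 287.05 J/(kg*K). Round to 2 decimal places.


Step 1: gamma * R * T = 1.4 * 287.05 * 234.1 = 94077.767
Step 2: a = sqrt(94077.767) = 306.72 m/s

306.72


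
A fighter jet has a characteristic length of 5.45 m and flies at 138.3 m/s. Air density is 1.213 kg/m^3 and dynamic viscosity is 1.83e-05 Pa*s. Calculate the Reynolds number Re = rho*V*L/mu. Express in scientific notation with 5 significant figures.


Step 1: Numerator = rho * V * L = 1.213 * 138.3 * 5.45 = 914.280555
Step 2: Re = 914.280555 / 1.83e-05
Step 3: Re = 4.9961e+07

4.9961e+07


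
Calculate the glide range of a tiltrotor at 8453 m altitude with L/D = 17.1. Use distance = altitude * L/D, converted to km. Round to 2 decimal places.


Step 1: Glide distance = altitude * L/D = 8453 * 17.1 = 144546.3 m
Step 2: Convert to km: 144546.3 / 1000 = 144.55 km

144.55


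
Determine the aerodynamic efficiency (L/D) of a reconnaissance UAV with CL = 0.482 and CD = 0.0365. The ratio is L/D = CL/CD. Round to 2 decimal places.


Step 1: L/D = CL / CD = 0.482 / 0.0365
Step 2: L/D = 13.21

13.21


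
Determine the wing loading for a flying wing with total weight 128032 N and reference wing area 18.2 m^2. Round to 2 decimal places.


Step 1: Wing loading = W / S = 128032 / 18.2
Step 2: Wing loading = 7034.73 N/m^2

7034.73


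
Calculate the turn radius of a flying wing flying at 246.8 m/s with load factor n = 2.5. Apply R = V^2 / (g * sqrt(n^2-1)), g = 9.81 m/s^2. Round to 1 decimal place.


Step 1: V^2 = 246.8^2 = 60910.24
Step 2: n^2 - 1 = 2.5^2 - 1 = 5.25
Step 3: sqrt(5.25) = 2.291288
Step 4: R = 60910.24 / (9.81 * 2.291288) = 2709.8 m

2709.8


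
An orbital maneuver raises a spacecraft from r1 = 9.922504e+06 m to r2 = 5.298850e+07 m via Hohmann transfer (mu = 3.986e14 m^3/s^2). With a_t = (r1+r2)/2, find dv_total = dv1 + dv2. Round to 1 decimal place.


Step 1: Transfer semi-major axis a_t = (9.922504e+06 + 5.298850e+07) / 2 = 3.145550e+07 m
Step 2: v1 (circular at r1) = sqrt(mu/r1) = 6338.08 m/s
Step 3: v_t1 = sqrt(mu*(2/r1 - 1/a_t)) = 8226.22 m/s
Step 4: dv1 = |8226.22 - 6338.08| = 1888.14 m/s
Step 5: v2 (circular at r2) = 2742.7 m/s, v_t2 = 1540.42 m/s
Step 6: dv2 = |2742.7 - 1540.42| = 1202.27 m/s
Step 7: Total delta-v = 1888.14 + 1202.27 = 3090.4 m/s

3090.4


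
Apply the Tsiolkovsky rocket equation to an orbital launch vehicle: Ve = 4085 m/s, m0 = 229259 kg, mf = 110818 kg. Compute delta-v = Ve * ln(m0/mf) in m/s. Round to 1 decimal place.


Step 1: Mass ratio m0/mf = 229259 / 110818 = 2.068788
Step 2: ln(2.068788) = 0.726963
Step 3: delta-v = 4085 * 0.726963 = 2969.6 m/s

2969.6


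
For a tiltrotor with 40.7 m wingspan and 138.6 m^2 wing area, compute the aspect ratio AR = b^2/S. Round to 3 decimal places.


Step 1: b^2 = 40.7^2 = 1656.49
Step 2: AR = 1656.49 / 138.6 = 11.952

11.952


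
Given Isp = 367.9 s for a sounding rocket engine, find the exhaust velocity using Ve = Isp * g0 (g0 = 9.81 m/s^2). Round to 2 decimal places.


Step 1: Ve = Isp * g0 = 367.9 * 9.81
Step 2: Ve = 3609.10 m/s

3609.10


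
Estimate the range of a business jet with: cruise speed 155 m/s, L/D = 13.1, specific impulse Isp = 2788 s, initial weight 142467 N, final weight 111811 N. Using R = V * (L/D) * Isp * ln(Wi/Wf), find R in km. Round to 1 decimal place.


Step 1: Coefficient = V * (L/D) * Isp = 155 * 13.1 * 2788 = 5661034.0 m
Step 2: Wi/Wf = 142467 / 111811 = 1.274177
Step 3: ln(1.274177) = 0.2423
Step 4: R = 5661034.0 * 0.2423 = 1371671.1 m = 1371.7 km

1371.7


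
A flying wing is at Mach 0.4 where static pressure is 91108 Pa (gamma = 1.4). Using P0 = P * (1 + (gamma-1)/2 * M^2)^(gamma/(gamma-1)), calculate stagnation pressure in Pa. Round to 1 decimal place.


Step 1: (gamma-1)/2 * M^2 = 0.2 * 0.16 = 0.032
Step 2: 1 + 0.032 = 1.032
Step 3: Exponent gamma/(gamma-1) = 3.5
Step 4: P0 = 91108 * 1.032^3.5 = 101726.8 Pa

101726.8


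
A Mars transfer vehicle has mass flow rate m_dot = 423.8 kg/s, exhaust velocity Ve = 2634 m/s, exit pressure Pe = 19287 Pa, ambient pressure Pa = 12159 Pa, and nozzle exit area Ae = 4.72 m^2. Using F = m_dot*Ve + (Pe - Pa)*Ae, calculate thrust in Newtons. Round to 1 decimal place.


Step 1: Momentum thrust = m_dot * Ve = 423.8 * 2634 = 1116289.2 N
Step 2: Pressure thrust = (Pe - Pa) * Ae = (19287 - 12159) * 4.72 = 33644.16 N
Step 3: Total thrust F = 1116289.2 + 33644.16 = 1149933.4 N

1149933.4


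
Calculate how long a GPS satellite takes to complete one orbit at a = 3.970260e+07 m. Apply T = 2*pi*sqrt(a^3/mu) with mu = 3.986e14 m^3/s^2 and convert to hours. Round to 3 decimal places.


Step 1: a^3 / mu = 6.258307e+22 / 3.986e14 = 1.570072e+08
Step 2: sqrt(1.570072e+08) = 12530.2511 s
Step 3: T = 2*pi * 12530.2511 = 78729.89 s
Step 4: T in hours = 78729.89 / 3600 = 21.869 hours

21.869


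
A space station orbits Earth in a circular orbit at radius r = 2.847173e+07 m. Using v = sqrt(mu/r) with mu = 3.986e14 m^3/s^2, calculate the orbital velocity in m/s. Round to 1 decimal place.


Step 1: mu / r = 3.986e14 / 2.847173e+07 = 13999851.7828
Step 2: v = sqrt(13999851.7828) = 3741.6 m/s

3741.6


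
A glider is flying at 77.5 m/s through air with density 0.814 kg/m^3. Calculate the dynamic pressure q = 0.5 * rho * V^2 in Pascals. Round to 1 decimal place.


Step 1: V^2 = 77.5^2 = 6006.25
Step 2: q = 0.5 * 0.814 * 6006.25
Step 3: q = 2444.5 Pa

2444.5


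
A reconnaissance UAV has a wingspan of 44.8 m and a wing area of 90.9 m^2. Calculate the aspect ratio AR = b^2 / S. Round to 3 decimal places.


Step 1: b^2 = 44.8^2 = 2007.04
Step 2: AR = 2007.04 / 90.9 = 22.080

22.080


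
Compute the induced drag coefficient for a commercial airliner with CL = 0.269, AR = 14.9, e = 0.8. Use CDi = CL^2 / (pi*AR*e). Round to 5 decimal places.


Step 1: CL^2 = 0.269^2 = 0.072361
Step 2: pi * AR * e = 3.14159 * 14.9 * 0.8 = 37.447784
Step 3: CDi = 0.072361 / 37.447784 = 0.00193

0.00193


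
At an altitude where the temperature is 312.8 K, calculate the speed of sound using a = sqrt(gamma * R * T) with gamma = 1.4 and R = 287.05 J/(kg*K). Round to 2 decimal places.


Step 1: gamma * R * T = 1.4 * 287.05 * 312.8 = 125704.936
Step 2: a = sqrt(125704.936) = 354.55 m/s

354.55


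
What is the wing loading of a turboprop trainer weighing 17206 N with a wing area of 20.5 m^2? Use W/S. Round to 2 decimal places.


Step 1: Wing loading = W / S = 17206 / 20.5
Step 2: Wing loading = 839.32 N/m^2

839.32


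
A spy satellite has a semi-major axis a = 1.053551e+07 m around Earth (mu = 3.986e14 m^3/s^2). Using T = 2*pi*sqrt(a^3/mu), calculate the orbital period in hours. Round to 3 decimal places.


Step 1: a^3 / mu = 1.169410e+21 / 3.986e14 = 2.933793e+06
Step 2: sqrt(2.933793e+06) = 1712.8317 s
Step 3: T = 2*pi * 1712.8317 = 10762.04 s
Step 4: T in hours = 10762.04 / 3600 = 2.989 hours

2.989


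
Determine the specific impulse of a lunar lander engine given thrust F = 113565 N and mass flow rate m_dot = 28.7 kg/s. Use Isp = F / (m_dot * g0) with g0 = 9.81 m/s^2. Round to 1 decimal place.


Step 1: m_dot * g0 = 28.7 * 9.81 = 281.55
Step 2: Isp = 113565 / 281.55 = 403.4 s

403.4


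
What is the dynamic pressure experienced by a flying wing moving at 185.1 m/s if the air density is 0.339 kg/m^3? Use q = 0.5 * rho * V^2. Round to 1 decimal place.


Step 1: V^2 = 185.1^2 = 34262.01
Step 2: q = 0.5 * 0.339 * 34262.01
Step 3: q = 5807.4 Pa

5807.4


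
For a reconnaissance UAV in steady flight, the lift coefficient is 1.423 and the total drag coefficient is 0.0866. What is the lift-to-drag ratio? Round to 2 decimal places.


Step 1: L/D = CL / CD = 1.423 / 0.0866
Step 2: L/D = 16.43

16.43


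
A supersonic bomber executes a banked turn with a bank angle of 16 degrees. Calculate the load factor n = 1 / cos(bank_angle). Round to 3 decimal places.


Step 1: Convert 16 degrees to radians = 0.279253
Step 2: cos(16 deg) = 0.961262
Step 3: n = 1 / 0.961262 = 1.040

1.040


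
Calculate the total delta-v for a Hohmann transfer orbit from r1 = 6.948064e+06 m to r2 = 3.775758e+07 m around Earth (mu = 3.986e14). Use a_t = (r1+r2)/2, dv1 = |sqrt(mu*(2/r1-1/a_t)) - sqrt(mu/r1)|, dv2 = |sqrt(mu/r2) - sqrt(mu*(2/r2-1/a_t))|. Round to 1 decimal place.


Step 1: Transfer semi-major axis a_t = (6.948064e+06 + 3.775758e+07) / 2 = 2.235282e+07 m
Step 2: v1 (circular at r1) = sqrt(mu/r1) = 7574.2 m/s
Step 3: v_t1 = sqrt(mu*(2/r1 - 1/a_t)) = 9844.02 m/s
Step 4: dv1 = |9844.02 - 7574.2| = 2269.82 m/s
Step 5: v2 (circular at r2) = 3249.13 m/s, v_t2 = 1811.47 m/s
Step 6: dv2 = |3249.13 - 1811.47| = 1437.65 m/s
Step 7: Total delta-v = 2269.82 + 1437.65 = 3707.5 m/s

3707.5


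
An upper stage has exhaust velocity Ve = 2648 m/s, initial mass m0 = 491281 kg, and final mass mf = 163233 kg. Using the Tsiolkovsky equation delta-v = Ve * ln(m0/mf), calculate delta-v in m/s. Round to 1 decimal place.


Step 1: Mass ratio m0/mf = 491281 / 163233 = 3.009692
Step 2: ln(3.009692) = 1.101838
Step 3: delta-v = 2648 * 1.101838 = 2917.7 m/s

2917.7


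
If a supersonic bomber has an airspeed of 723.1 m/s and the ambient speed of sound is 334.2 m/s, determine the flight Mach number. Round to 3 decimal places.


Step 1: M = V / a = 723.1 / 334.2
Step 2: M = 2.164

2.164


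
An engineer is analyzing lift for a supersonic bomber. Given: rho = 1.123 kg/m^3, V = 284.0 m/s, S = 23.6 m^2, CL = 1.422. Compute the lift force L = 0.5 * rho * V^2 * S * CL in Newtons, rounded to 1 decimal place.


Step 1: Calculate dynamic pressure q = 0.5 * 1.123 * 284.0^2 = 0.5 * 1.123 * 80656.0 = 45288.344 Pa
Step 2: Multiply by wing area and lift coefficient: L = 45288.344 * 23.6 * 1.422
Step 3: L = 1068804.9184 * 1.422 = 1519840.6 N

1519840.6


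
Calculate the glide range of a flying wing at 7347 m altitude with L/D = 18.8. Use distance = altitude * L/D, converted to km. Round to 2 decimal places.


Step 1: Glide distance = altitude * L/D = 7347 * 18.8 = 138123.6 m
Step 2: Convert to km: 138123.6 / 1000 = 138.12 km

138.12


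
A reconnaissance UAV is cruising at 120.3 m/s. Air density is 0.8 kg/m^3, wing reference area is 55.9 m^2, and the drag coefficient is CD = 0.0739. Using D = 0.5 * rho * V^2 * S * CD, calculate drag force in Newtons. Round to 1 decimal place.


Step 1: Dynamic pressure q = 0.5 * 0.8 * 120.3^2 = 5788.836 Pa
Step 2: Drag D = q * S * CD = 5788.836 * 55.9 * 0.0739
Step 3: D = 23913.7 N

23913.7


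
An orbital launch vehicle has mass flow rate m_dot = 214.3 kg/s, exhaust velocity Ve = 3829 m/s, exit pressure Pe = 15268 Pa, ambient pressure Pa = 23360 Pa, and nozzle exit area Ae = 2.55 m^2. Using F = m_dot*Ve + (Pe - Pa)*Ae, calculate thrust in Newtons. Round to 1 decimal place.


Step 1: Momentum thrust = m_dot * Ve = 214.3 * 3829 = 820554.7 N
Step 2: Pressure thrust = (Pe - Pa) * Ae = (15268 - 23360) * 2.55 = -20634.60 N
Step 3: Total thrust F = 820554.7 + -20634.60 = 799920.1 N

799920.1


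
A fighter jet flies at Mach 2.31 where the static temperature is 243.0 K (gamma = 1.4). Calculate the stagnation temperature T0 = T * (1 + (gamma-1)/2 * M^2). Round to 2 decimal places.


Step 1: (gamma-1)/2 = 0.2
Step 2: M^2 = 5.3361
Step 3: 1 + 0.2 * 5.3361 = 2.06722
Step 4: T0 = 243.0 * 2.06722 = 502.33 K

502.33


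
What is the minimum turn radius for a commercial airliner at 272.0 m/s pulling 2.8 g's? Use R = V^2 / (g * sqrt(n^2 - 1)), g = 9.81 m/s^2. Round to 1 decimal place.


Step 1: V^2 = 272.0^2 = 73984.0
Step 2: n^2 - 1 = 2.8^2 - 1 = 6.84
Step 3: sqrt(6.84) = 2.615339
Step 4: R = 73984.0 / (9.81 * 2.615339) = 2883.6 m

2883.6


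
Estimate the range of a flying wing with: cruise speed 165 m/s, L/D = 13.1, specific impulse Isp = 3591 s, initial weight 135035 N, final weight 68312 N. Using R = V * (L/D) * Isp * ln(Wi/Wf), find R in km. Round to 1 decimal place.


Step 1: Coefficient = V * (L/D) * Isp = 165 * 13.1 * 3591 = 7761946.5 m
Step 2: Wi/Wf = 135035 / 68312 = 1.976739
Step 3: ln(1.976739) = 0.681449
Step 4: R = 7761946.5 * 0.681449 = 5289367.2 m = 5289.4 km

5289.4


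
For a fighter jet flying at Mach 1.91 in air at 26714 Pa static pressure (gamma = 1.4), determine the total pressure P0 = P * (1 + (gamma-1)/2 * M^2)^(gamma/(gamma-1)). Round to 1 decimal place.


Step 1: (gamma-1)/2 * M^2 = 0.2 * 3.6481 = 0.72962
Step 2: 1 + 0.72962 = 1.72962
Step 3: Exponent gamma/(gamma-1) = 3.5
Step 4: P0 = 26714 * 1.72962^3.5 = 181788.5 Pa

181788.5


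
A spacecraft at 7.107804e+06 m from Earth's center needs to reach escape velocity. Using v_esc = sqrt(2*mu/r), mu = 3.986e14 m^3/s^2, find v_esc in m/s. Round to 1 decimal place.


Step 1: 2*mu/r = 2 * 3.986e14 / 7.107804e+06 = 112158410.6709
Step 2: v_esc = sqrt(112158410.6709) = 10590.5 m/s

10590.5


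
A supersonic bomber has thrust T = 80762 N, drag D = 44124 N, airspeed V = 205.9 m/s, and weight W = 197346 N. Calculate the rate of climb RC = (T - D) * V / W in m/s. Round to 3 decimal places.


Step 1: Excess thrust = T - D = 80762 - 44124 = 36638 N
Step 2: Excess power = 36638 * 205.9 = 7543764.2 W
Step 3: RC = 7543764.2 / 197346 = 38.226 m/s

38.226


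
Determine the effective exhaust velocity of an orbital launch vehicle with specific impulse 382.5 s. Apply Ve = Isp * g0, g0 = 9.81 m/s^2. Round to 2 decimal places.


Step 1: Ve = Isp * g0 = 382.5 * 9.81
Step 2: Ve = 3752.33 m/s

3752.33


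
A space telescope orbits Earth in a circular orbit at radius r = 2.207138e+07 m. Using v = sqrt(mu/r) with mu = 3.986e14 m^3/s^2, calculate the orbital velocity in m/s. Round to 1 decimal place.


Step 1: mu / r = 3.986e14 / 2.207138e+07 = 18059586.6683
Step 2: v = sqrt(18059586.6683) = 4249.7 m/s

4249.7


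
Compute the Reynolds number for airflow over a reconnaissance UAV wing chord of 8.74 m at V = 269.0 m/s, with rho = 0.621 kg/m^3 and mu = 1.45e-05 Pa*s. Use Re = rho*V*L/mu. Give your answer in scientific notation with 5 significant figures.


Step 1: Numerator = rho * V * L = 0.621 * 269.0 * 8.74 = 1460.00826
Step 2: Re = 1460.00826 / 1.45e-05
Step 3: Re = 1.0069e+08

1.0069e+08


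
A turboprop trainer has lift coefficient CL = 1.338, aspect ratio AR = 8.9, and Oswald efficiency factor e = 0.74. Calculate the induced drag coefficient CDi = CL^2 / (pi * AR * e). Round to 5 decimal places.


Step 1: CL^2 = 1.338^2 = 1.790244
Step 2: pi * AR * e = 3.14159 * 8.9 * 0.74 = 20.690529
Step 3: CDi = 1.790244 / 20.690529 = 0.08652

0.08652


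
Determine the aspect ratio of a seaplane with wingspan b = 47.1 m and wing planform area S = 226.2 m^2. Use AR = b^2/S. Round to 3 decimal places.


Step 1: b^2 = 47.1^2 = 2218.41
Step 2: AR = 2218.41 / 226.2 = 9.807

9.807


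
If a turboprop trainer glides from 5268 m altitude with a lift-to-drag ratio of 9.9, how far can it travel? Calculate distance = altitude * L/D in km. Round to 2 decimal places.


Step 1: Glide distance = altitude * L/D = 5268 * 9.9 = 52153.2 m
Step 2: Convert to km: 52153.2 / 1000 = 52.15 km

52.15


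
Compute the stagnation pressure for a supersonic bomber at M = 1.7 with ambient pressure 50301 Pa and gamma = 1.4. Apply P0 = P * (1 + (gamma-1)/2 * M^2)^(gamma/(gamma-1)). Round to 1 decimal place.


Step 1: (gamma-1)/2 * M^2 = 0.2 * 2.89 = 0.578
Step 2: 1 + 0.578 = 1.578
Step 3: Exponent gamma/(gamma-1) = 3.5
Step 4: P0 = 50301 * 1.578^3.5 = 248285.4 Pa

248285.4


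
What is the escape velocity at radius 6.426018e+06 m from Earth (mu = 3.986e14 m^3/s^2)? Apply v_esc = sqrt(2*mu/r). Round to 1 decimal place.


Step 1: 2*mu/r = 2 * 3.986e14 / 6.426018e+06 = 124058164.7919
Step 2: v_esc = sqrt(124058164.7919) = 11138.1 m/s

11138.1


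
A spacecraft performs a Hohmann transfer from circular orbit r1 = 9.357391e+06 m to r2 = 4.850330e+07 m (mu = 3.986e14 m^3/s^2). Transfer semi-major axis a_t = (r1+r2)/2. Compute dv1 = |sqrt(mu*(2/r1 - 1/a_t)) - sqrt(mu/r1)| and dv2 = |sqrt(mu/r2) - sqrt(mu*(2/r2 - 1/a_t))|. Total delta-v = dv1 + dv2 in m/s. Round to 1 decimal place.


Step 1: Transfer semi-major axis a_t = (9.357391e+06 + 4.850330e+07) / 2 = 2.893035e+07 m
Step 2: v1 (circular at r1) = sqrt(mu/r1) = 6526.66 m/s
Step 3: v_t1 = sqrt(mu*(2/r1 - 1/a_t)) = 8450.84 m/s
Step 4: dv1 = |8450.84 - 6526.66| = 1924.18 m/s
Step 5: v2 (circular at r2) = 2866.7 m/s, v_t2 = 1630.36 m/s
Step 6: dv2 = |2866.7 - 1630.36| = 1236.34 m/s
Step 7: Total delta-v = 1924.18 + 1236.34 = 3160.5 m/s

3160.5


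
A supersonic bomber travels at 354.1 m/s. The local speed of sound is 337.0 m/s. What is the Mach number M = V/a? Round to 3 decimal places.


Step 1: M = V / a = 354.1 / 337.0
Step 2: M = 1.051

1.051


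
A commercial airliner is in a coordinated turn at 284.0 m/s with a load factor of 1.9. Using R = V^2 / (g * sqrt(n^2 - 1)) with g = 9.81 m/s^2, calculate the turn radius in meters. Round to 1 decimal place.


Step 1: V^2 = 284.0^2 = 80656.0
Step 2: n^2 - 1 = 1.9^2 - 1 = 2.61
Step 3: sqrt(2.61) = 1.615549
Step 4: R = 80656.0 / (9.81 * 1.615549) = 5089.2 m

5089.2


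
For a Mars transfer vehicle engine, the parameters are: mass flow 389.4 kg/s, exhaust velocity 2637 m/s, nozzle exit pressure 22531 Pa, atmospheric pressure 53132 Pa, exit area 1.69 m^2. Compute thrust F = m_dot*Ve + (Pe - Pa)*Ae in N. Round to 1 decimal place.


Step 1: Momentum thrust = m_dot * Ve = 389.4 * 2637 = 1026847.8 N
Step 2: Pressure thrust = (Pe - Pa) * Ae = (22531 - 53132) * 1.69 = -51715.69 N
Step 3: Total thrust F = 1026847.8 + -51715.69 = 975132.1 N

975132.1


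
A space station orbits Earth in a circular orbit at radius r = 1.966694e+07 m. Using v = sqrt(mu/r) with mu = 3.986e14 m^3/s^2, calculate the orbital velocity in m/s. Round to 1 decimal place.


Step 1: mu / r = 3.986e14 / 1.966694e+07 = 20267514.9261
Step 2: v = sqrt(20267514.9261) = 4501.9 m/s

4501.9


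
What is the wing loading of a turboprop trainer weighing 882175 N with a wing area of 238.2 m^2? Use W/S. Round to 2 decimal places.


Step 1: Wing loading = W / S = 882175 / 238.2
Step 2: Wing loading = 3703.51 N/m^2

3703.51


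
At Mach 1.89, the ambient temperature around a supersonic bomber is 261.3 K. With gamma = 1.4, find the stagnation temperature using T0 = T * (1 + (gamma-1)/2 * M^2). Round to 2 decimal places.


Step 1: (gamma-1)/2 = 0.2
Step 2: M^2 = 3.5721
Step 3: 1 + 0.2 * 3.5721 = 1.71442
Step 4: T0 = 261.3 * 1.71442 = 447.98 K

447.98


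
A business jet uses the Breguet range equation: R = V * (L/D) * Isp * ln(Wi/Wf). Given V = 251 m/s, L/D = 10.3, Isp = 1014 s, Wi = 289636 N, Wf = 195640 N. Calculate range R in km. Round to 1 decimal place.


Step 1: Coefficient = V * (L/D) * Isp = 251 * 10.3 * 1014 = 2621494.2 m
Step 2: Wi/Wf = 289636 / 195640 = 1.480454
Step 3: ln(1.480454) = 0.392349
Step 4: R = 2621494.2 * 0.392349 = 1028539.9 m = 1028.5 km

1028.5


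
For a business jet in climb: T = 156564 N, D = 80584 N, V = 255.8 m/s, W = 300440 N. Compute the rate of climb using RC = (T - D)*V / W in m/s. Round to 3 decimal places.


Step 1: Excess thrust = T - D = 156564 - 80584 = 75980 N
Step 2: Excess power = 75980 * 255.8 = 19435684.0 W
Step 3: RC = 19435684.0 / 300440 = 64.691 m/s

64.691


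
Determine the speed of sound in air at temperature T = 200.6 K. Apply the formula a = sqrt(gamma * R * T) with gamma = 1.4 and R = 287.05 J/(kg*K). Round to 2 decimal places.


Step 1: gamma * R * T = 1.4 * 287.05 * 200.6 = 80615.122
Step 2: a = sqrt(80615.122) = 283.93 m/s

283.93


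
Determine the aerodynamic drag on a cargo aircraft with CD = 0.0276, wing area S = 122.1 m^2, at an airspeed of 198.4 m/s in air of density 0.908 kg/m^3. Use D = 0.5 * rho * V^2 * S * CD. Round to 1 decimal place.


Step 1: Dynamic pressure q = 0.5 * 0.908 * 198.4^2 = 17870.6022 Pa
Step 2: Drag D = q * S * CD = 17870.6022 * 122.1 * 0.0276
Step 3: D = 60223.2 N

60223.2


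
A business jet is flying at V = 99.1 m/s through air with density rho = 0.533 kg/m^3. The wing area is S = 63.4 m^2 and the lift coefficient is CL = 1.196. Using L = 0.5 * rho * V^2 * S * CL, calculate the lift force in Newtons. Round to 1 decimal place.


Step 1: Calculate dynamic pressure q = 0.5 * 0.533 * 99.1^2 = 0.5 * 0.533 * 9820.81 = 2617.2459 Pa
Step 2: Multiply by wing area and lift coefficient: L = 2617.2459 * 63.4 * 1.196
Step 3: L = 165933.3878 * 1.196 = 198456.3 N

198456.3


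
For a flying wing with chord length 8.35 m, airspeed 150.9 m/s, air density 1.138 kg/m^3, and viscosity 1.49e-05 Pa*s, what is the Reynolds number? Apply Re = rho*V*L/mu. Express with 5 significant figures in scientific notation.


Step 1: Numerator = rho * V * L = 1.138 * 150.9 * 8.35 = 1433.89707
Step 2: Re = 1433.89707 / 1.49e-05
Step 3: Re = 9.6235e+07

9.6235e+07


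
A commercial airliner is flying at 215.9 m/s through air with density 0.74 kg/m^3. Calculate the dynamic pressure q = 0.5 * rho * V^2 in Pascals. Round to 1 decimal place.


Step 1: V^2 = 215.9^2 = 46612.81
Step 2: q = 0.5 * 0.74 * 46612.81
Step 3: q = 17246.7 Pa

17246.7


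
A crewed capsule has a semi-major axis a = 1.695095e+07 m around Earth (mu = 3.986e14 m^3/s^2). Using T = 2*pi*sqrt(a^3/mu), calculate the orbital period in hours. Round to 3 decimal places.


Step 1: a^3 / mu = 4.870596e+21 / 3.986e14 = 1.221926e+07
Step 2: sqrt(1.221926e+07) = 3495.6055 s
Step 3: T = 2*pi * 3495.6055 = 21963.54 s
Step 4: T in hours = 21963.54 / 3600 = 6.101 hours

6.101


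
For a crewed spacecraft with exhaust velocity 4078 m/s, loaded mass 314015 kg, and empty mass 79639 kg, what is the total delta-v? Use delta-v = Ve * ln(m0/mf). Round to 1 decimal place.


Step 1: Mass ratio m0/mf = 314015 / 79639 = 3.94298
Step 2: ln(3.94298) = 1.371937
Step 3: delta-v = 4078 * 1.371937 = 5594.8 m/s

5594.8


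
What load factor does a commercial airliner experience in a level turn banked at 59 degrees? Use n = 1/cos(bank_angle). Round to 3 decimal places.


Step 1: Convert 59 degrees to radians = 1.029744
Step 2: cos(59 deg) = 0.515038
Step 3: n = 1 / 0.515038 = 1.942

1.942


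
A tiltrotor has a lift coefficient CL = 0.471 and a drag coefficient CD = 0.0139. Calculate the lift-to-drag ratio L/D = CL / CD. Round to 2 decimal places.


Step 1: L/D = CL / CD = 0.471 / 0.0139
Step 2: L/D = 33.88

33.88


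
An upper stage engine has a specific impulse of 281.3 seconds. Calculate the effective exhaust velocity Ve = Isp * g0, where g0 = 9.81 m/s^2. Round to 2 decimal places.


Step 1: Ve = Isp * g0 = 281.3 * 9.81
Step 2: Ve = 2759.55 m/s

2759.55


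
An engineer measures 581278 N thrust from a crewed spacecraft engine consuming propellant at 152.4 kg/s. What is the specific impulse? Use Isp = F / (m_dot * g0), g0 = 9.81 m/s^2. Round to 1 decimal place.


Step 1: m_dot * g0 = 152.4 * 9.81 = 1495.04
Step 2: Isp = 581278 / 1495.04 = 388.8 s

388.8


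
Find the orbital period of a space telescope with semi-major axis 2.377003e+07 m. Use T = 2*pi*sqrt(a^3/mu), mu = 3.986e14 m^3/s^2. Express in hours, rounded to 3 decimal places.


Step 1: a^3 / mu = 1.343041e+22 / 3.986e14 = 3.369395e+07
Step 2: sqrt(3.369395e+07) = 5804.6488 s
Step 3: T = 2*pi * 5804.6488 = 36471.68 s
Step 4: T in hours = 36471.68 / 3600 = 10.131 hours

10.131


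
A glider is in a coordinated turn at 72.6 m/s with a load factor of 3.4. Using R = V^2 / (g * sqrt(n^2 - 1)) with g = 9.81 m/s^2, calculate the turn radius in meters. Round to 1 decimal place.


Step 1: V^2 = 72.6^2 = 5270.76
Step 2: n^2 - 1 = 3.4^2 - 1 = 10.56
Step 3: sqrt(10.56) = 3.249615
Step 4: R = 5270.76 / (9.81 * 3.249615) = 165.3 m

165.3


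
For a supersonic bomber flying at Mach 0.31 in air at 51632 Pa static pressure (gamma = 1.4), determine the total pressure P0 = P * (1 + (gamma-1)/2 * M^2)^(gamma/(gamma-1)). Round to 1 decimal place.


Step 1: (gamma-1)/2 * M^2 = 0.2 * 0.0961 = 0.01922
Step 2: 1 + 0.01922 = 1.01922
Step 3: Exponent gamma/(gamma-1) = 3.5
Step 4: P0 = 51632 * 1.01922^3.5 = 55189.5 Pa

55189.5


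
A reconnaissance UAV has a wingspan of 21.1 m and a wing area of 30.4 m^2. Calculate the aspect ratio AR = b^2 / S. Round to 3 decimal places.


Step 1: b^2 = 21.1^2 = 445.21
Step 2: AR = 445.21 / 30.4 = 14.645

14.645


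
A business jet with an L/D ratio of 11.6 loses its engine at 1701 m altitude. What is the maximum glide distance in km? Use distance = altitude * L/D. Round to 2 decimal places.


Step 1: Glide distance = altitude * L/D = 1701 * 11.6 = 19731.6 m
Step 2: Convert to km: 19731.6 / 1000 = 19.73 km

19.73


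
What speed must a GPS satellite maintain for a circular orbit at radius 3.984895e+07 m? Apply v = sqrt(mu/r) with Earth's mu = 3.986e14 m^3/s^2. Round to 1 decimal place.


Step 1: mu / r = 3.986e14 / 3.984895e+07 = 10002772.9714
Step 2: v = sqrt(10002772.9714) = 3162.7 m/s

3162.7


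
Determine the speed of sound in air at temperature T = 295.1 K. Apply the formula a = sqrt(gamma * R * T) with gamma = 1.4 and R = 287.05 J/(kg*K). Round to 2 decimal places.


Step 1: gamma * R * T = 1.4 * 287.05 * 295.1 = 118591.837
Step 2: a = sqrt(118591.837) = 344.37 m/s

344.37


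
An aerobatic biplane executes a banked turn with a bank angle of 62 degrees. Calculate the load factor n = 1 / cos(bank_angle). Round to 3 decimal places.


Step 1: Convert 62 degrees to radians = 1.082104
Step 2: cos(62 deg) = 0.469472
Step 3: n = 1 / 0.469472 = 2.130

2.130


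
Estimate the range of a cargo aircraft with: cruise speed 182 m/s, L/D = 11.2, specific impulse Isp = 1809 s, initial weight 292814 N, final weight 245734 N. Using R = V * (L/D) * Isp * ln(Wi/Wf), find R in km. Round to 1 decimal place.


Step 1: Coefficient = V * (L/D) * Isp = 182 * 11.2 * 1809 = 3687465.6 m
Step 2: Wi/Wf = 292814 / 245734 = 1.191589
Step 3: ln(1.191589) = 0.175288
Step 4: R = 3687465.6 * 0.175288 = 646368.3 m = 646.4 km

646.4


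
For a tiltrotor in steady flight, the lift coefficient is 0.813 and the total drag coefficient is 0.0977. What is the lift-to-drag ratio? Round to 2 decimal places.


Step 1: L/D = CL / CD = 0.813 / 0.0977
Step 2: L/D = 8.32

8.32


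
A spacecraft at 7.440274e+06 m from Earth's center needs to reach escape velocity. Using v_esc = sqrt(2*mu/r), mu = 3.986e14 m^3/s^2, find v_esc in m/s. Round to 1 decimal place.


Step 1: 2*mu/r = 2 * 3.986e14 / 7.440274e+06 = 107146591.6443
Step 2: v_esc = sqrt(107146591.6443) = 10351.2 m/s

10351.2


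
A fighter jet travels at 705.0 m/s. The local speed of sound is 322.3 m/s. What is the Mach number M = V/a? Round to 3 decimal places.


Step 1: M = V / a = 705.0 / 322.3
Step 2: M = 2.187

2.187


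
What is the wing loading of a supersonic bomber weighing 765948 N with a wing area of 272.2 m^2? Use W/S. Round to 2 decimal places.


Step 1: Wing loading = W / S = 765948 / 272.2
Step 2: Wing loading = 2813.92 N/m^2

2813.92


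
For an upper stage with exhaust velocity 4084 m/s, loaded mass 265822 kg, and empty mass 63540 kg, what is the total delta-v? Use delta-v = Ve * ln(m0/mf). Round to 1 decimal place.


Step 1: Mass ratio m0/mf = 265822 / 63540 = 4.183538
Step 2: ln(4.183538) = 1.431157
Step 3: delta-v = 4084 * 1.431157 = 5844.8 m/s

5844.8


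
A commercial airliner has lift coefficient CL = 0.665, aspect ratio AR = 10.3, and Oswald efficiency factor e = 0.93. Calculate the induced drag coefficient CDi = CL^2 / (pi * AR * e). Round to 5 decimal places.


Step 1: CL^2 = 0.665^2 = 0.442225
Step 2: pi * AR * e = 3.14159 * 10.3 * 0.93 = 30.093316
Step 3: CDi = 0.442225 / 30.093316 = 0.01470

0.01470


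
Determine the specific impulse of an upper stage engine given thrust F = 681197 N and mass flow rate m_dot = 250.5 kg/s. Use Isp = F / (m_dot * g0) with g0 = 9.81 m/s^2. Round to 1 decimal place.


Step 1: m_dot * g0 = 250.5 * 9.81 = 2457.41
Step 2: Isp = 681197 / 2457.41 = 277.2 s

277.2


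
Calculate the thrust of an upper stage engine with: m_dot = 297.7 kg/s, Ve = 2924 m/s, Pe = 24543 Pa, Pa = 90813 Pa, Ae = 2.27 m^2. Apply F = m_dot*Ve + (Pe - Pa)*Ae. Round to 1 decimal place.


Step 1: Momentum thrust = m_dot * Ve = 297.7 * 2924 = 870474.8 N
Step 2: Pressure thrust = (Pe - Pa) * Ae = (24543 - 90813) * 2.27 = -150432.90 N
Step 3: Total thrust F = 870474.8 + -150432.90 = 720041.9 N

720041.9


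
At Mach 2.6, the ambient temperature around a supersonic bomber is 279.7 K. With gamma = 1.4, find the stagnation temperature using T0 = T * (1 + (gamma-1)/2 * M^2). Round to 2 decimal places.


Step 1: (gamma-1)/2 = 0.2
Step 2: M^2 = 6.76
Step 3: 1 + 0.2 * 6.76 = 2.352
Step 4: T0 = 279.7 * 2.352 = 657.85 K

657.85
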